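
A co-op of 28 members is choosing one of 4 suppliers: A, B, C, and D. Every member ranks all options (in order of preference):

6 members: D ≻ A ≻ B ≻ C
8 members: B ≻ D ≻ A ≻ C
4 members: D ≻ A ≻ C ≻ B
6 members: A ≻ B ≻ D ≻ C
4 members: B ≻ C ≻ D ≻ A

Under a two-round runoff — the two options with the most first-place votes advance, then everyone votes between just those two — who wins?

Round 1 first-place votes: A 6, B 12, C 0, D 10.
B and D advance.
Runoff: B is preferred to D by 18 voters; D by 10.
B wins the runoff.

B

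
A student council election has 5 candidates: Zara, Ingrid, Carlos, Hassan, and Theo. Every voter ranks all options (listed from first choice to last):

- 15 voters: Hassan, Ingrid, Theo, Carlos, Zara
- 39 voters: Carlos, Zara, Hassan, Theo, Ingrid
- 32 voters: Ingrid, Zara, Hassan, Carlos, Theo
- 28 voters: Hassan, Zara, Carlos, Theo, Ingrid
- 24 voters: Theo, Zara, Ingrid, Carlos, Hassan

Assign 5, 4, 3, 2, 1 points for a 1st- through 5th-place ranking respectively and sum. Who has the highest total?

Zara

Zara: 15·1 + 39·4 + 32·4 + 28·4 + 24·4 = 507
Ingrid: 15·4 + 39·1 + 32·5 + 28·1 + 24·3 = 359
Carlos: 15·2 + 39·5 + 32·2 + 28·3 + 24·2 = 421
Hassan: 15·5 + 39·3 + 32·3 + 28·5 + 24·1 = 452
Theo: 15·3 + 39·2 + 32·1 + 28·2 + 24·5 = 331
Zara has the highest Borda score (507).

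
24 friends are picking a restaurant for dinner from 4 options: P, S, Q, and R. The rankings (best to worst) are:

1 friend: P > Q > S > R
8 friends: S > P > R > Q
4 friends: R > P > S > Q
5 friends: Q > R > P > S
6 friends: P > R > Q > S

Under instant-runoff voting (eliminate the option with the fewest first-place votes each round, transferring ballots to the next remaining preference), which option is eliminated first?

Round 1: P 7, S 8, Q 5, R 4. Eliminate R.

R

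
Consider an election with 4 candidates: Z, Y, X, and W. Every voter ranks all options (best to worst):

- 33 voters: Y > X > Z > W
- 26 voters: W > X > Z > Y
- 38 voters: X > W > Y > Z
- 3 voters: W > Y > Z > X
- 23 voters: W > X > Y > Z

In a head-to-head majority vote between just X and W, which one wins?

X

Voters preferring X to W: 71; preferring W to X: 52.
X wins the head-to-head.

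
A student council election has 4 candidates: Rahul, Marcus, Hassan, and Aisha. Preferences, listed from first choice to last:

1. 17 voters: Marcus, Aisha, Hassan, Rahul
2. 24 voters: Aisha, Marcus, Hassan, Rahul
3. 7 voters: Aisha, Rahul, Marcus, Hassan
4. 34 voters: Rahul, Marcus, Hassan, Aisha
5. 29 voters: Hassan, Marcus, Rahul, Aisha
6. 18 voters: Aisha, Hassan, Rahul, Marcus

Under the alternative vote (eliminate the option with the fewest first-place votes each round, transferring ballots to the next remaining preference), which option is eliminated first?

Round 1: Rahul 34, Marcus 17, Hassan 29, Aisha 49. Eliminate Marcus.

Marcus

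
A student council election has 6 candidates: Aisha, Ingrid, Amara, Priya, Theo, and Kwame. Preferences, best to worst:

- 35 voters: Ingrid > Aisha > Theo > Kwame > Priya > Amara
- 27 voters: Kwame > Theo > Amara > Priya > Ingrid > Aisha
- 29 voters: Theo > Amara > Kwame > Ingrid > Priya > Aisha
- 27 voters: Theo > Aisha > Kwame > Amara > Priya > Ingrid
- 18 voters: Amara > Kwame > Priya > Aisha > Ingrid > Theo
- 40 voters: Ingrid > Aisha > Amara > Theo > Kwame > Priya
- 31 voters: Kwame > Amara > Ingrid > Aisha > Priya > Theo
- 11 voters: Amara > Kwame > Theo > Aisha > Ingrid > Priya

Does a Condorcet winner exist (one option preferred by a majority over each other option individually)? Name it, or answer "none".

none

Checking pairwise contests:
Ingrid beats Aisha 162–56.
Amara beats Ingrid 143–75.
Theo beats Amara 118–100.
Aisha beats Priya 144–74.
Aisha beats Theo 124–94.
Theo beats Kwame 131–87.
Every option loses at least one head-to-head, so there is no Condorcet winner.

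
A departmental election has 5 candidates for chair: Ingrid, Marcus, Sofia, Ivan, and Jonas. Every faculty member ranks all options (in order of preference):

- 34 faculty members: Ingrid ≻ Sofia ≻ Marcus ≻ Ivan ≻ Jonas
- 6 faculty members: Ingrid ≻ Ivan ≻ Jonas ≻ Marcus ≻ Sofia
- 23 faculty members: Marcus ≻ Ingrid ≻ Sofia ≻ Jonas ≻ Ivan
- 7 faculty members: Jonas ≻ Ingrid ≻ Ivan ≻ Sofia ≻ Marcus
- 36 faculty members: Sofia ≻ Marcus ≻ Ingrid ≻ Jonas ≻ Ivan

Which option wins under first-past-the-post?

First-place votes: Ingrid 40, Marcus 23, Sofia 36, Ivan 0, Jonas 7.
Ingrid has the most first-place votes.

Ingrid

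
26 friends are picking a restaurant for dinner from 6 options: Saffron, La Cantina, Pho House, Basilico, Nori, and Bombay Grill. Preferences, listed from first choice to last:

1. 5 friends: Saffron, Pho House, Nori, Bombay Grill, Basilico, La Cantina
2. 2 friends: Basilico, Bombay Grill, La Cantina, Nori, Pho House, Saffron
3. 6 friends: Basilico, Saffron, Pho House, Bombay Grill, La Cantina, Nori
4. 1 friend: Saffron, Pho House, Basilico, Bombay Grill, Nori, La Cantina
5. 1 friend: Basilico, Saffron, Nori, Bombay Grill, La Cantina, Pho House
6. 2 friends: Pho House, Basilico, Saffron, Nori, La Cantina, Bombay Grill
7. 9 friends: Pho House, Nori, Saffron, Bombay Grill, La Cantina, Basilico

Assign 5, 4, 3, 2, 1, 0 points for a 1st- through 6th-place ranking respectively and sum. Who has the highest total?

Saffron: 5·5 + 2·0 + 6·4 + 1·5 + 1·4 + 2·3 + 9·3 = 91
La Cantina: 5·0 + 2·3 + 6·1 + 1·0 + 1·1 + 2·1 + 9·1 = 24
Pho House: 5·4 + 2·1 + 6·3 + 1·4 + 1·0 + 2·5 + 9·5 = 99
Basilico: 5·1 + 2·5 + 6·5 + 1·3 + 1·5 + 2·4 + 9·0 = 61
Nori: 5·3 + 2·2 + 6·0 + 1·1 + 1·3 + 2·2 + 9·4 = 63
Bombay Grill: 5·2 + 2·4 + 6·2 + 1·2 + 1·2 + 2·0 + 9·2 = 52
Pho House has the highest Borda score (99).

Pho House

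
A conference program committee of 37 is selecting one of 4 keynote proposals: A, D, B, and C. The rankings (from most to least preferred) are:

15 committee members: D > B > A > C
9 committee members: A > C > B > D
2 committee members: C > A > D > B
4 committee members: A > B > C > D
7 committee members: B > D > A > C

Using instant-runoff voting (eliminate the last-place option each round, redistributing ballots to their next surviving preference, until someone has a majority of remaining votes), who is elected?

D

Round 1: A 13, D 15, B 7, C 2. Eliminate C.
Round 2: A 15, D 15, B 7. Eliminate B.
Round 3: A 15, D 22. D has a majority.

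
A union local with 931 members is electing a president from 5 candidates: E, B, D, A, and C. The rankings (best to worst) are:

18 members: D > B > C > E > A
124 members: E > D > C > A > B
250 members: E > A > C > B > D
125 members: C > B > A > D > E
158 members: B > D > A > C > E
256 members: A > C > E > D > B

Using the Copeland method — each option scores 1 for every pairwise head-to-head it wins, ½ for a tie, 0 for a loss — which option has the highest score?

E: beats B and D; loses to A and C → score 2.
B: beats D; loses to E, A, and C → score 1.
D: loses to E, B, A, and C → score 0.
A: beats E, B, D, and C → score 4.
C: beats E, B, and D; loses to A → score 3.
A has the best pairwise record.

A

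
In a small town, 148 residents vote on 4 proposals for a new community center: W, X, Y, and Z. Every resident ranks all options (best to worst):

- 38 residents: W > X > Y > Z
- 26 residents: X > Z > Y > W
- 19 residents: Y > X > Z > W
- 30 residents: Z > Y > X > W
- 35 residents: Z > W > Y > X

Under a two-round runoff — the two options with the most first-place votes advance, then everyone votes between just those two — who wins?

Z

Round 1 first-place votes: W 38, X 26, Y 19, Z 65.
Z and W advance.
Runoff: Z is preferred to W by 110 voters; W by 38.
Z wins the runoff.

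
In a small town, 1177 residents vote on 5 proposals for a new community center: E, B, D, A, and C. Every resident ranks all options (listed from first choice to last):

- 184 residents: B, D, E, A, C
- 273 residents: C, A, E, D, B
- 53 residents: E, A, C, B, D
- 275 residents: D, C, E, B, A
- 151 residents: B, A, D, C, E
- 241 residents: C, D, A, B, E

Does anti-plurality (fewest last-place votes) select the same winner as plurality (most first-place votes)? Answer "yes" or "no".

Anti-plurality — last-place votes: E 392, B 273, D 53, A 275, C 184. Winner: D.
Plurality — first-place votes: E 53, B 335, D 275, A 0, C 514. Winner: C.
The two methods disagree.

no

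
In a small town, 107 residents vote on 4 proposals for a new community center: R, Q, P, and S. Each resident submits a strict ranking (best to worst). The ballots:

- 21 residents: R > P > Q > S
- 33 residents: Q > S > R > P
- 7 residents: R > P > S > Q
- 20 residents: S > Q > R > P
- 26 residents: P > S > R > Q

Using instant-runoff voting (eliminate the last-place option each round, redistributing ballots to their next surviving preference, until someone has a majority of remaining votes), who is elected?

R

Round 1: R 28, Q 33, P 26, S 20. Eliminate S.
Round 2: R 28, Q 53, P 26. Eliminate P.
Round 3: R 54, Q 53. R has a majority.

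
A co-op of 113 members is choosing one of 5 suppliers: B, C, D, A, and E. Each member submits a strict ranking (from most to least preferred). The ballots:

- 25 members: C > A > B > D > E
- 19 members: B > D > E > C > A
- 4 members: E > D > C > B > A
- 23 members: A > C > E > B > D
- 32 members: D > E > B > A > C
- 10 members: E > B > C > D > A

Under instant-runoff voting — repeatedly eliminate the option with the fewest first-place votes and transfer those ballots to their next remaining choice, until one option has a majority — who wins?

C

Round 1: B 19, C 25, D 32, A 23, E 14. Eliminate E.
Round 2: B 29, C 25, D 36, A 23. Eliminate A.
Round 3: B 29, C 48, D 36. Eliminate B.
Round 4: C 58, D 55. C has a majority.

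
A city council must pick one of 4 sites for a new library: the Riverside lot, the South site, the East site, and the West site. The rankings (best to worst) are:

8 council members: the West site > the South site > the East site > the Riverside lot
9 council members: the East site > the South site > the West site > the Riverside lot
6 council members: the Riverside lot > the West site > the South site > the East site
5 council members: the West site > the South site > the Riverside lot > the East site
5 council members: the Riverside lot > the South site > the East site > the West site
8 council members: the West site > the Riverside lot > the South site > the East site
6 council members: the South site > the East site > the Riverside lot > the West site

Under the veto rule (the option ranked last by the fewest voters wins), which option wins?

Last-place votes: the Riverside lot 17, the South site 0, the East site 19, the West site 11.
the South site is ranked last by the fewest voters, so the South site wins.

the South site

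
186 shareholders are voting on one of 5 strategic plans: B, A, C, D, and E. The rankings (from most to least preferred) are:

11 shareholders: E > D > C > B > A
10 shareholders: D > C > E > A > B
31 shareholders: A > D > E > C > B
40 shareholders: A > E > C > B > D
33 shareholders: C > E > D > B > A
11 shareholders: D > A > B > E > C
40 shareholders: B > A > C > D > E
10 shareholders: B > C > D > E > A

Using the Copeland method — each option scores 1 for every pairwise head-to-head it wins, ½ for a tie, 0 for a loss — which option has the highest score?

B: beats A; loses to C, D, and E → score 1.
A: beats C, D, and E; loses to B → score 3.
C: beats B and D; ties E; loses to A → score 2.5.
D: beats B and E; loses to A and C → score 2.
E: beats B; ties C; loses to A and D → score 1.5.
A has the best pairwise record.

A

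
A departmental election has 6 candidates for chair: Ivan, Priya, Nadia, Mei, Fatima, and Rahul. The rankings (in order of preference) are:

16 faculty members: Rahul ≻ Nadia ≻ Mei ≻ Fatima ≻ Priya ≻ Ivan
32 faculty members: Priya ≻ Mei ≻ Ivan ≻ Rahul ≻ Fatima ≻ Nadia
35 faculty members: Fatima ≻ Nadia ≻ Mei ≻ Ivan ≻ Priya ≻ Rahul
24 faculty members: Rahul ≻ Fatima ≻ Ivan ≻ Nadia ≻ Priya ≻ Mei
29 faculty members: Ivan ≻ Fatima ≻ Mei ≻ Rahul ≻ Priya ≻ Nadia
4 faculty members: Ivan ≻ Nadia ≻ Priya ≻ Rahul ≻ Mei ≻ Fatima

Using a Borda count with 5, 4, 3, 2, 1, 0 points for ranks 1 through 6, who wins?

Ivan: 16·0 + 32·3 + 35·2 + 24·3 + 29·5 + 4·5 = 403
Priya: 16·1 + 32·5 + 35·1 + 24·1 + 29·1 + 4·3 = 276
Nadia: 16·4 + 32·0 + 35·4 + 24·2 + 29·0 + 4·4 = 268
Mei: 16·3 + 32·4 + 35·3 + 24·0 + 29·3 + 4·1 = 372
Fatima: 16·2 + 32·1 + 35·5 + 24·4 + 29·4 + 4·0 = 451
Rahul: 16·5 + 32·2 + 35·0 + 24·5 + 29·2 + 4·2 = 330
Fatima has the highest Borda score (451).

Fatima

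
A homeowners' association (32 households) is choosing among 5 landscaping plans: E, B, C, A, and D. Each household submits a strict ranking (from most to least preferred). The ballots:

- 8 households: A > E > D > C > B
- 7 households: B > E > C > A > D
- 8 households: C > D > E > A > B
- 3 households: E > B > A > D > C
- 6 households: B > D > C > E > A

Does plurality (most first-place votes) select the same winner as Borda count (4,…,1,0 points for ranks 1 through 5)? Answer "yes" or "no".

no

Plurality — first-place votes: E 3, B 13, C 8, A 8, D 0. Winner: B.
Borda — scores: E 79, B 61, C 66, A 53, D 61. Winner: E.
The two methods disagree.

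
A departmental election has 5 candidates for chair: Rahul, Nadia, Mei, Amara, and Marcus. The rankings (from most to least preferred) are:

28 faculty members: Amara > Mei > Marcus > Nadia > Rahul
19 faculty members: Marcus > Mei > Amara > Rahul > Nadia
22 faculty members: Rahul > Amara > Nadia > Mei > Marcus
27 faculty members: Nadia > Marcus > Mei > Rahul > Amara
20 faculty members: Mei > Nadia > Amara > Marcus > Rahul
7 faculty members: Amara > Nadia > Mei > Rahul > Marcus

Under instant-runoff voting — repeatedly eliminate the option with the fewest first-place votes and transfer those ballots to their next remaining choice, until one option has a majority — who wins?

Mei

Round 1: Rahul 22, Nadia 27, Mei 20, Amara 35, Marcus 19. Eliminate Marcus.
Round 2: Rahul 22, Nadia 27, Mei 39, Amara 35. Eliminate Rahul.
Round 3: Nadia 27, Mei 39, Amara 57. Eliminate Nadia.
Round 4: Mei 66, Amara 57. Mei has a majority.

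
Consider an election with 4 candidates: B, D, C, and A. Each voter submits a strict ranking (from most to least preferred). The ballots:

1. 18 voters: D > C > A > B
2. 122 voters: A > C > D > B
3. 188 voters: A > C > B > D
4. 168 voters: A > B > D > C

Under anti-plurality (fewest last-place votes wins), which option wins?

Last-place votes: B 140, D 188, C 168, A 0.
A is ranked last by the fewest voters, so A wins.

A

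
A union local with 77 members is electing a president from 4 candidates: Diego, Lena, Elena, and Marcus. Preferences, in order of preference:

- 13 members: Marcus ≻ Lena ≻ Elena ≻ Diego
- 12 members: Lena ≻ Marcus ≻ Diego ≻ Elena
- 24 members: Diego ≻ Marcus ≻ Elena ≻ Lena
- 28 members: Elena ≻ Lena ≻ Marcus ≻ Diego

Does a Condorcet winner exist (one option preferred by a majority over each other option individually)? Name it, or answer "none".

Checking pairwise contests:
Lena beats Diego 53–24.
Elena beats Lena 52–25.
Marcus beats Elena 49–28.
Lena beats Marcus 40–37.
Every option loses at least one head-to-head, so there is no Condorcet winner.

none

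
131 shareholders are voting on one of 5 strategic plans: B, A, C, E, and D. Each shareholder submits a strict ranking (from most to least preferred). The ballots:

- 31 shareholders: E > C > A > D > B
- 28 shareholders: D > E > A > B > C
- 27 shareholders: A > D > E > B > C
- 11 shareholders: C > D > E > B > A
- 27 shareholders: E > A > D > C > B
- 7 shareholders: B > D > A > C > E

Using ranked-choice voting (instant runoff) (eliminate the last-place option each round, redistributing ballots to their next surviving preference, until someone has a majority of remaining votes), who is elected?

Round 1: B 7, A 27, C 11, E 58, D 28. Eliminate B.
Round 2: A 27, C 11, E 58, D 35. Eliminate C.
Round 3: A 27, E 58, D 46. Eliminate A.
Round 4: E 58, D 73. D has a majority.

D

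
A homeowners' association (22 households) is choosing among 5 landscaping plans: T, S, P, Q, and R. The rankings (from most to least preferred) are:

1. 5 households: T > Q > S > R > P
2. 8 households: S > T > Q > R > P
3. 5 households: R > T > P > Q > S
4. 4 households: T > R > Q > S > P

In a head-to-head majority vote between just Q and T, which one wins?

T

Voters preferring Q to T: 0; preferring T to Q: 22.
T wins the head-to-head.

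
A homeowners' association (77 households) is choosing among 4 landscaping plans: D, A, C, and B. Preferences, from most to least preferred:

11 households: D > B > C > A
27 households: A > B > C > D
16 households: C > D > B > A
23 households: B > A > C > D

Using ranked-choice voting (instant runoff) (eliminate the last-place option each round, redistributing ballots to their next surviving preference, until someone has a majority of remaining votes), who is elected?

B

Round 1: D 11, A 27, C 16, B 23. Eliminate D.
Round 2: A 27, C 16, B 34. Eliminate C.
Round 3: A 27, B 50. B has a majority.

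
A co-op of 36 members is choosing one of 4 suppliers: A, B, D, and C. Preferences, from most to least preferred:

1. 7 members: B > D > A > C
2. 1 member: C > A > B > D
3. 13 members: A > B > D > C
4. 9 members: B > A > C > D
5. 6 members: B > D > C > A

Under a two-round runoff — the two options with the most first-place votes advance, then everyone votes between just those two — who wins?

B

Round 1 first-place votes: A 13, B 22, D 0, C 1.
B and A advance.
Runoff: B is preferred to A by 22 voters; A by 14.
B wins the runoff.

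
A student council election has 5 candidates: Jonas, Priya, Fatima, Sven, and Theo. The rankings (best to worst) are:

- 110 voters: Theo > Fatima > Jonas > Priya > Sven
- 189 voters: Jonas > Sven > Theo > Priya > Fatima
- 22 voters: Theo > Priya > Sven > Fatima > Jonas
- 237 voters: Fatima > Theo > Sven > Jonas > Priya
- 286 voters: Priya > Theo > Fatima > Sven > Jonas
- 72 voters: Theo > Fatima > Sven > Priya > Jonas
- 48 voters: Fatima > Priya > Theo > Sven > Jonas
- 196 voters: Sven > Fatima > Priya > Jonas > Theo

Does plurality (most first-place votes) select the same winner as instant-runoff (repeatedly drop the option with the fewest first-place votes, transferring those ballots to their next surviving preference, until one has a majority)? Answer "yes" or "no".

no

Plurality — first-place votes: Jonas 189, Priya 286, Fatima 285, Sven 196, Theo 204. Winner: Priya.
Instant-runoff — R1 Jonas 189, Priya 286, Fatima 285, Sven 196, Theo 204 (Jonas out); R2 Priya 286, Fatima 285, Sven 385, Theo 204 (Theo out); R3 Priya 308, Fatima 467, Sven 385 (Priya out); R4 Fatima 753, Sven 407 (Fatima winner). Winner: Fatima.
The two methods disagree.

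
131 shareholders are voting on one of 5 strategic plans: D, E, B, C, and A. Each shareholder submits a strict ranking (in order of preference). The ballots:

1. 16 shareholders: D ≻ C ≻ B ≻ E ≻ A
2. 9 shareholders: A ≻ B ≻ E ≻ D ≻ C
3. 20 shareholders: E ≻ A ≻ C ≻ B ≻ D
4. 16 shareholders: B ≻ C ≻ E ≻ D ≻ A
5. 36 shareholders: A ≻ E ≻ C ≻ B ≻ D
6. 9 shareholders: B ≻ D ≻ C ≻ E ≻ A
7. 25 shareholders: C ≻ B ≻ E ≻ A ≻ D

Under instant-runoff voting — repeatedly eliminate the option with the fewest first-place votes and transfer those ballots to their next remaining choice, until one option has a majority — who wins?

Round 1: D 16, E 20, B 25, C 25, A 45. Eliminate D.
Round 2: E 20, B 25, C 41, A 45. Eliminate E.
Round 3: B 25, C 41, A 65. Eliminate B.
Round 4: C 66, A 65. C has a majority.

C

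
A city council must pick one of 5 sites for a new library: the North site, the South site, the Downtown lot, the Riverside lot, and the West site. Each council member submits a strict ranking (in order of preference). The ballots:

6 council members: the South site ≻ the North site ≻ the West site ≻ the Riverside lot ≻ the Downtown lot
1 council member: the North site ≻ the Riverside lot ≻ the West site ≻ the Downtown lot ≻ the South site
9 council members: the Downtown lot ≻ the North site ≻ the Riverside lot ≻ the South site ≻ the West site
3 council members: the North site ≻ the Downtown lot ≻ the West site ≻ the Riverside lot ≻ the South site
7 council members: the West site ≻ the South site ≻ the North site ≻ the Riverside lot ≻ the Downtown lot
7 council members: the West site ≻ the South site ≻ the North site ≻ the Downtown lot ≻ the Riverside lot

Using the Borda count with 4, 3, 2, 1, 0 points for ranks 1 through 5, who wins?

the North site

the North site: 6·3 + 1·4 + 9·3 + 3·4 + 7·2 + 7·2 = 89
the South site: 6·4 + 1·0 + 9·1 + 3·0 + 7·3 + 7·3 = 75
the Downtown lot: 6·0 + 1·1 + 9·4 + 3·3 + 7·0 + 7·1 = 53
the Riverside lot: 6·1 + 1·3 + 9·2 + 3·1 + 7·1 + 7·0 = 37
the West site: 6·2 + 1·2 + 9·0 + 3·2 + 7·4 + 7·4 = 76
the North site has the highest Borda score (89).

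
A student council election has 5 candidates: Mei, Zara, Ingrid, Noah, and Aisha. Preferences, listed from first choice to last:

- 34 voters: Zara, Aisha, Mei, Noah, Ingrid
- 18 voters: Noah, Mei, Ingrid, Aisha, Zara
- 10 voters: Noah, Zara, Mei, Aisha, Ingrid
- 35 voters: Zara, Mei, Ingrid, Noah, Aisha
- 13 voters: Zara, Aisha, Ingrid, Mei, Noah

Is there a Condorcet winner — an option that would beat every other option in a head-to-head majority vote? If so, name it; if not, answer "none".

Zara

Zara vs Mei: 92–18 for Zara.
Zara vs Ingrid: 92–18 for Zara.
Zara vs Noah: 82–28 for Zara.
Zara vs Aisha: 92–18 for Zara.
Zara beats every other option head-to-head.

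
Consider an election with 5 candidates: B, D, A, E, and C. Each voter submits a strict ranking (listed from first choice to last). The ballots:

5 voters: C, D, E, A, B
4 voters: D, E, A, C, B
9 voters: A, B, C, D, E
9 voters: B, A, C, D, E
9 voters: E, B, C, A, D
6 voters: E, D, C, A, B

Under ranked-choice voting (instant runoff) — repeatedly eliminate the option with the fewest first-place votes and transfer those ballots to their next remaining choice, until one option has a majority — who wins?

Round 1: B 9, D 4, A 9, E 15, C 5. Eliminate D.
Round 2: B 9, A 9, E 19, C 5. Eliminate C.
Round 3: B 9, A 9, E 24. E has a majority.

E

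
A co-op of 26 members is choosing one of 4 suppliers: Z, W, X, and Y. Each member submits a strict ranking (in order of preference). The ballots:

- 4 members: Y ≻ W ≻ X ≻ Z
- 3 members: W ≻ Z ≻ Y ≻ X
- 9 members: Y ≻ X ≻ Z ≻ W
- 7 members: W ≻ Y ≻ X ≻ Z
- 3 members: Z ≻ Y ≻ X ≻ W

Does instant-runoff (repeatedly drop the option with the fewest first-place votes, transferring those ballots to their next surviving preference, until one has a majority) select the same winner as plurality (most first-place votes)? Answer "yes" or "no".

Instant-runoff — R1 Z 3, W 10, X 0, Y 13 (X out); R2 Z 3, W 10, Y 13 (Z out); R3 W 10, Y 16 (Y winner). Winner: Y.
Plurality — first-place votes: Z 3, W 10, X 0, Y 13. Winner: Y.
The two methods agree.

yes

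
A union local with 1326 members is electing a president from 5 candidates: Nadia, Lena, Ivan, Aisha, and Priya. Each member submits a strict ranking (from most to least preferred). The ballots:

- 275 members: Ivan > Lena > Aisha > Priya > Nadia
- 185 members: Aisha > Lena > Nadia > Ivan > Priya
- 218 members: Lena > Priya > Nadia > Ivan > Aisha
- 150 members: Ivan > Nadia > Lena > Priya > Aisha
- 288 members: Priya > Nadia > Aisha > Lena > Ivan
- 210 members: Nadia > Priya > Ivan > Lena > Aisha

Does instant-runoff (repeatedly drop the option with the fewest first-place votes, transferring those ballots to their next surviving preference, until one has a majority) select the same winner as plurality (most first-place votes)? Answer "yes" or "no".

no

Instant-runoff — R1 Nadia 210, Lena 218, Ivan 425, Aisha 185, Priya 288 (Aisha out); R2 Nadia 210, Lena 403, Ivan 425, Priya 288 (Nadia out); R3 Lena 403, Ivan 425, Priya 498 (Lena out); R4 Ivan 610, Priya 716 (Priya winner). Winner: Priya.
Plurality — first-place votes: Nadia 210, Lena 218, Ivan 425, Aisha 185, Priya 288. Winner: Ivan.
The two methods disagree.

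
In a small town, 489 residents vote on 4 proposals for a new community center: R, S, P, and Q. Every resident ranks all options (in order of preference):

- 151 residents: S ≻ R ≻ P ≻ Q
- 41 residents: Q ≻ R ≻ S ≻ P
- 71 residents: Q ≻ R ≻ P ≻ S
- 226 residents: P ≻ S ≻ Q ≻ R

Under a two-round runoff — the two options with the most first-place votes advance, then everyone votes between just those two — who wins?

Round 1 first-place votes: R 0, S 151, P 226, Q 112.
P and S advance.
Runoff: P is preferred to S by 297 voters; S by 192.
P wins the runoff.

P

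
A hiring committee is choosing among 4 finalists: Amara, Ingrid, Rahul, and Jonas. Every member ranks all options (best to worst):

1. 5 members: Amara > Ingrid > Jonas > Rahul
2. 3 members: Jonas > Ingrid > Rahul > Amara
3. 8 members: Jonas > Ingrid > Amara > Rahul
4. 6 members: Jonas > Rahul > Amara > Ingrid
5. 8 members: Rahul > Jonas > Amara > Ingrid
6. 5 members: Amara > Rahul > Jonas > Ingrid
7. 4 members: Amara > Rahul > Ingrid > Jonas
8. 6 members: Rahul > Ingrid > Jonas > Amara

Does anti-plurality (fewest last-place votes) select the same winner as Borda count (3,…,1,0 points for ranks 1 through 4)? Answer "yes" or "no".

Anti-plurality — last-place votes: Amara 9, Ingrid 19, Rahul 13, Jonas 4. Winner: Jonas.
Borda — scores: Amara 64, Ingrid 48, Rahul 75, Jonas 83. Winner: Jonas.
The two methods agree.

yes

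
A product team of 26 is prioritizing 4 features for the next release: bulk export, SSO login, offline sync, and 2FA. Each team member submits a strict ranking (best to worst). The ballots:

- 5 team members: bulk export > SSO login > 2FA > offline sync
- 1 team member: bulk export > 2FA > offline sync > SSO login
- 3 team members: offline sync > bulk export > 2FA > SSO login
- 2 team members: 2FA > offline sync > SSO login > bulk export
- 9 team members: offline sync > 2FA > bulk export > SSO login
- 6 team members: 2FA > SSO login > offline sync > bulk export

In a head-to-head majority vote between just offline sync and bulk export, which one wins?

offline sync

Voters preferring offline sync to bulk export: 20; preferring bulk export to offline sync: 6.
offline sync wins the head-to-head.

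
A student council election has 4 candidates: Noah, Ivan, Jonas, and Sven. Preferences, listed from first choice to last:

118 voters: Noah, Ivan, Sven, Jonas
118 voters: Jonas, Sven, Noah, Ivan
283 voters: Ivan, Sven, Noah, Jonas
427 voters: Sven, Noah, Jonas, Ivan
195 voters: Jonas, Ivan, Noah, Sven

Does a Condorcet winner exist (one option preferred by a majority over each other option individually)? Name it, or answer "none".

none

Checking pairwise contests:
Sven beats Noah 828–313.
Noah beats Ivan 663–478.
Noah beats Jonas 828–313.
Ivan beats Sven 596–545.
Every option loses at least one head-to-head, so there is no Condorcet winner.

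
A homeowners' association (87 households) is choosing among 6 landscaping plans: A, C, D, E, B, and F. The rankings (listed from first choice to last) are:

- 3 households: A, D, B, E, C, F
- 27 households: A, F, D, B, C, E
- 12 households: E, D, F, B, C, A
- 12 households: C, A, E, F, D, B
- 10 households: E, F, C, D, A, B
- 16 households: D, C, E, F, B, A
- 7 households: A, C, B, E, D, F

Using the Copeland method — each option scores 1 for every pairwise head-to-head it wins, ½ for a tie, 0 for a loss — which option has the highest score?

A

A: beats D, E, B, and F; loses to C → score 4.
C: beats A, E, and B; loses to D and F → score 3.
D: beats C, E, and B; loses to A and F → score 3.
E: beats B and F; loses to A, C, and D → score 2.
B: loses to A, C, D, E, and F → score 0.
F: beats C, D, and B; loses to A and E → score 3.
A has the best pairwise record.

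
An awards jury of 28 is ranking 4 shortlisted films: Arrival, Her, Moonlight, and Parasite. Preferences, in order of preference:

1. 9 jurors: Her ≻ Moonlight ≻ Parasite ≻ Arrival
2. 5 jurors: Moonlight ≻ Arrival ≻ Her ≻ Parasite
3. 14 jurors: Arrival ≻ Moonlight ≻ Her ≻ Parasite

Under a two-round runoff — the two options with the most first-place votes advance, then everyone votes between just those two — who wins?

Round 1 first-place votes: Arrival 14, Her 9, Moonlight 5, Parasite 0.
Arrival and Her advance.
Runoff: Arrival is preferred to Her by 19 voters; Her by 9.
Arrival wins the runoff.

Arrival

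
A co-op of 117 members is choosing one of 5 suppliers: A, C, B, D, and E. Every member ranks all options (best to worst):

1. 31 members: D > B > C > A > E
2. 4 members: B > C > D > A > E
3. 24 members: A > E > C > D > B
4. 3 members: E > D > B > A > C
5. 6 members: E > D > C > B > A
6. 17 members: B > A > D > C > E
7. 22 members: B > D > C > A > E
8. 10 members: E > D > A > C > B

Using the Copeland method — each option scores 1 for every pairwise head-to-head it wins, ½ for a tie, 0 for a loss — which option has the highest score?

D

A: beats E; loses to C, B, and D → score 1.
C: beats A and E; loses to B and D → score 2.
B: beats A, C, and E; loses to D → score 3.
D: beats A, C, B, and E → score 4.
E: loses to A, C, B, and D → score 0.
D has the best pairwise record.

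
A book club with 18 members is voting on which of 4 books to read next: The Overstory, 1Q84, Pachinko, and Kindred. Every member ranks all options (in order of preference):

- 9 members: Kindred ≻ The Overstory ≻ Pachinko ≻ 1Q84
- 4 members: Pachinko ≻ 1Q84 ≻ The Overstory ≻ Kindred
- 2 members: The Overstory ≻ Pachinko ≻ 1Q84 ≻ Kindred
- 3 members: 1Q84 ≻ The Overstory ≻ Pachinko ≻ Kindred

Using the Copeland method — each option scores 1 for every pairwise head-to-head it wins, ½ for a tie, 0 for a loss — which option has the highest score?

The Overstory

The Overstory: beats 1Q84 and Pachinko; ties Kindred → score 2.5.
1Q84: ties Kindred; loses to The Overstory and Pachinko → score 0.5.
Pachinko: beats 1Q84; ties Kindred; loses to The Overstory → score 1.5.
Kindred: ties The Overstory, 1Q84, and Pachinko → score 1.5.
The Overstory has the best pairwise record.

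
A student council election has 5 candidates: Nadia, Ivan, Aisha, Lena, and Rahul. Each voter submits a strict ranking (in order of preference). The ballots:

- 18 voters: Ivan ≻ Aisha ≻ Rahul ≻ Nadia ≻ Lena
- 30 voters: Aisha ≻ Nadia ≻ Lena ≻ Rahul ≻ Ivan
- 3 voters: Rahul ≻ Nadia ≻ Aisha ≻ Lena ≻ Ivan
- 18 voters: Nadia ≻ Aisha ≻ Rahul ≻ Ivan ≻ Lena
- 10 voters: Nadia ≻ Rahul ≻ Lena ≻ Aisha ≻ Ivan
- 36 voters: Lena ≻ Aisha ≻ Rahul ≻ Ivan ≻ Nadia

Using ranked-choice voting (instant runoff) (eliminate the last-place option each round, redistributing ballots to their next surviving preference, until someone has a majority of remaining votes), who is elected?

Round 1: Nadia 28, Ivan 18, Aisha 30, Lena 36, Rahul 3. Eliminate Rahul.
Round 2: Nadia 31, Ivan 18, Aisha 30, Lena 36. Eliminate Ivan.
Round 3: Nadia 31, Aisha 48, Lena 36. Eliminate Nadia.
Round 4: Aisha 69, Lena 46. Aisha has a majority.

Aisha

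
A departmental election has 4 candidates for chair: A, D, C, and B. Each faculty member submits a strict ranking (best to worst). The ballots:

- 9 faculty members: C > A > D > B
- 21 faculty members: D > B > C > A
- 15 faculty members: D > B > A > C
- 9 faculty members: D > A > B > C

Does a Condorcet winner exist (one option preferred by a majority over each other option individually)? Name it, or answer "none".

D

D vs A: 45–9 for D.
D vs C: 45–9 for D.
D vs B: 54–0 for D.
D beats every other option head-to-head.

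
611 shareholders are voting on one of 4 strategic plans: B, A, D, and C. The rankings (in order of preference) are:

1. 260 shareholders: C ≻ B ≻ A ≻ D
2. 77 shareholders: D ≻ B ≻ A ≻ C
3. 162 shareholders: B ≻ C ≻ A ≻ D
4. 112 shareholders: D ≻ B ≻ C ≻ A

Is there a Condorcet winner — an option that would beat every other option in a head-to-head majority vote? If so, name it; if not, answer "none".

B vs A: 611–0 for B.
B vs D: 422–189 for B.
B vs C: 351–260 for B.
B beats every other option head-to-head.

B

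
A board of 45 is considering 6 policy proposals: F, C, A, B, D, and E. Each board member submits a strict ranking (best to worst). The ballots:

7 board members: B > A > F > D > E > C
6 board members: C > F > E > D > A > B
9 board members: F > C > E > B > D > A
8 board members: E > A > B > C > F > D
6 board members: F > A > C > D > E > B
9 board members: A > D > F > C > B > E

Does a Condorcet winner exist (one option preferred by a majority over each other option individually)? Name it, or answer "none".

Checking pairwise contests:
A beats F 24–21.
F beats C 31–14.
E beats A 23–22.
F beats B 30–15.
F beats D 36–9.
F beats E 37–8.
Every option loses at least one head-to-head, so there is no Condorcet winner.

none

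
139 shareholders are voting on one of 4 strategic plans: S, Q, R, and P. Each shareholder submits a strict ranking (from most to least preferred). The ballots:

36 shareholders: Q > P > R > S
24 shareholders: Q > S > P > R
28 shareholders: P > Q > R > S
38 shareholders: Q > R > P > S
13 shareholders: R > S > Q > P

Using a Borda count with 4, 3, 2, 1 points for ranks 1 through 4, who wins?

Q

S: 36·1 + 24·3 + 28·1 + 38·1 + 13·3 = 213
Q: 36·4 + 24·4 + 28·3 + 38·4 + 13·2 = 502
R: 36·2 + 24·1 + 28·2 + 38·3 + 13·4 = 318
P: 36·3 + 24·2 + 28·4 + 38·2 + 13·1 = 357
Q has the highest Borda score (502).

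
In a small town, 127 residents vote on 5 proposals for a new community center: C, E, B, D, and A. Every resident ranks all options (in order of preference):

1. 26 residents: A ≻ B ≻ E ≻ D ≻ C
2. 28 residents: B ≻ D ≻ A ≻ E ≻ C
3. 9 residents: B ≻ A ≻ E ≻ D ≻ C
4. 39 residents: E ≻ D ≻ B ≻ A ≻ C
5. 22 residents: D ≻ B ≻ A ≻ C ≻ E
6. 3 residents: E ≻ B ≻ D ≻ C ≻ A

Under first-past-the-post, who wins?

First-place votes: C 0, E 42, B 37, D 22, A 26.
E has the most first-place votes.

E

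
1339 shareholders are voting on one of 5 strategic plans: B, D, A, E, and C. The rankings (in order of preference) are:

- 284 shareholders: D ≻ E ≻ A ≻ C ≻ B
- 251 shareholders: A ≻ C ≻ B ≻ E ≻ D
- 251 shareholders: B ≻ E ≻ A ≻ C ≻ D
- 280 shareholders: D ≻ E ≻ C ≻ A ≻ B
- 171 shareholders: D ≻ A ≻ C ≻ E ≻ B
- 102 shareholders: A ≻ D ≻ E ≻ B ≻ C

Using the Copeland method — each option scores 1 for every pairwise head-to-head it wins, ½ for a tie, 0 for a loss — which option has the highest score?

B: loses to D, A, E, and C → score 0.
D: beats B, A, E, and C → score 4.
A: beats B and C; loses to D and E → score 2.
E: beats B, A, and C; loses to D → score 3.
C: beats B; loses to D, A, and E → score 1.
D has the best pairwise record.

D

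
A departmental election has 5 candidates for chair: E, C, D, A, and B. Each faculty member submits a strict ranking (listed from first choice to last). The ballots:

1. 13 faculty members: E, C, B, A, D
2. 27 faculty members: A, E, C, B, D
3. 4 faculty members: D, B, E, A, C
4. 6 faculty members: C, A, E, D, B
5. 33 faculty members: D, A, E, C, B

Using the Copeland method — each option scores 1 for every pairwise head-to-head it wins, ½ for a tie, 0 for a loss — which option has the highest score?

A

E: beats C, D, and B; loses to A → score 3.
C: beats D and B; loses to E and A → score 2.
D: beats B; loses to E, C, and A → score 1.
A: beats E, C, D, and B → score 4.
B: loses to E, C, D, and A → score 0.
A has the best pairwise record.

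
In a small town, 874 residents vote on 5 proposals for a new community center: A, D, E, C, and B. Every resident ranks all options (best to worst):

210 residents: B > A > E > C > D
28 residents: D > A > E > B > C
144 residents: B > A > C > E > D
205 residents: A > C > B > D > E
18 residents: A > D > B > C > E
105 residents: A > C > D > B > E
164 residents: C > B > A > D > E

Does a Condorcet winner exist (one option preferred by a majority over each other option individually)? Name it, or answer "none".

Checking pairwise contests:
B beats A 518–356.
A beats D 846–28.
A beats E 874–0.
A beats C 710–164.
C beats B 474–400.
Every option loses at least one head-to-head, so there is no Condorcet winner.

none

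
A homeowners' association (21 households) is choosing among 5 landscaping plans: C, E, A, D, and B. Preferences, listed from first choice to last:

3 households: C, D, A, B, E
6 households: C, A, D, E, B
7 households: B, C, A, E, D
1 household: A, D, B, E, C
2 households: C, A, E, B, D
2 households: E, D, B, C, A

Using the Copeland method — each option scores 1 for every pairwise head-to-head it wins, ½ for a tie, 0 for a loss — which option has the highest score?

C: beats E, A, D, and B → score 4.
E: beats D; loses to C, A, and B → score 1.
A: beats E, D, and B; loses to C → score 3.
D: beats B; loses to C, E, and A → score 1.
B: beats E; loses to C, A, and D → score 1.
C has the best pairwise record.

C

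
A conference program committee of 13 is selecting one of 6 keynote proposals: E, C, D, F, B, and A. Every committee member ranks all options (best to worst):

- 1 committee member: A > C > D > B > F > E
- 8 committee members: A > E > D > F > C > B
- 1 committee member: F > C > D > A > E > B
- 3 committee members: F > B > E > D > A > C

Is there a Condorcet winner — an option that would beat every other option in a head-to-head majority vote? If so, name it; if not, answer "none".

A vs E: 10–3 for A.
A vs C: 12–1 for A.
A vs D: 9–4 for A.
A vs F: 9–4 for A.
A vs B: 10–3 for A.
A beats every other option head-to-head.

A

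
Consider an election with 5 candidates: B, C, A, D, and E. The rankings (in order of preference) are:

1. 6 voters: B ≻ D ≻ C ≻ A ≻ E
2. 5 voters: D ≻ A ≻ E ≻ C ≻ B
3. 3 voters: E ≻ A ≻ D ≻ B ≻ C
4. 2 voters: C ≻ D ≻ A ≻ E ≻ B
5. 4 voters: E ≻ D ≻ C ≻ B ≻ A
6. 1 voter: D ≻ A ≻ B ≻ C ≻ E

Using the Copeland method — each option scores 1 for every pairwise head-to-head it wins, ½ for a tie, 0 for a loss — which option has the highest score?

B: loses to C, A, D, and E → score 0.
C: beats B and A; loses to D and E → score 2.
A: beats B and E; loses to C and D → score 2.
D: beats B, C, A, and E → score 4.
E: beats B and C; loses to A and D → score 2.
D has the best pairwise record.

D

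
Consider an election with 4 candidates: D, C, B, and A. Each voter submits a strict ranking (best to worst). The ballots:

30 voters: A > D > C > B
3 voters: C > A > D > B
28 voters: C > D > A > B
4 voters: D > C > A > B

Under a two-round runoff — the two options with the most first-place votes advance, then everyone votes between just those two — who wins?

Round 1 first-place votes: D 4, C 31, B 0, A 30.
C and A advance.
Runoff: C is preferred to A by 35 voters; A by 30.
C wins the runoff.

C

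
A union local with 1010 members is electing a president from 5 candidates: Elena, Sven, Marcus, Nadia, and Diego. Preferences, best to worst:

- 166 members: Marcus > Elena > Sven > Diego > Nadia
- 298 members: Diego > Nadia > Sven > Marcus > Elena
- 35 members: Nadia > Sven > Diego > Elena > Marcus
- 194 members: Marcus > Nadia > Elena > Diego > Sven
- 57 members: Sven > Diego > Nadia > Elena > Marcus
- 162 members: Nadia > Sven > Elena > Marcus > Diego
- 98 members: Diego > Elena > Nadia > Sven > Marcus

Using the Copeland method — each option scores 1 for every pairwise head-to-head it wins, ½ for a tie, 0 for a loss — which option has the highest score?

Elena: beats Diego; loses to Sven, Marcus, and Nadia → score 1.
Sven: beats Elena and Marcus; loses to Nadia and Diego → score 2.
Marcus: beats Elena and Diego; loses to Sven and Nadia → score 2.
Nadia: beats Elena, Sven, and Marcus; loses to Diego → score 3.
Diego: beats Sven and Nadia; loses to Elena and Marcus → score 2.
Nadia has the best pairwise record.

Nadia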